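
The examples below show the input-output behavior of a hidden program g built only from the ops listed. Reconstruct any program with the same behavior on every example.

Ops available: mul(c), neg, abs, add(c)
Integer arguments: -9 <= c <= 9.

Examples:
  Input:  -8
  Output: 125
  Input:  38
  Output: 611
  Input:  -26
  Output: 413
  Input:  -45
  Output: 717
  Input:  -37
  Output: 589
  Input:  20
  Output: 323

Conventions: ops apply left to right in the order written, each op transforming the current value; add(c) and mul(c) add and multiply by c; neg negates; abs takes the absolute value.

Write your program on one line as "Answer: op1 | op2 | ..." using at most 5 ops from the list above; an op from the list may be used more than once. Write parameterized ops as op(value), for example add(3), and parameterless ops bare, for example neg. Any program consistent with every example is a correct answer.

mul(8) | mul(2) | add(3) | abs

Check, running the answer program on each example:
  -8 -> -64 -> -128 -> -125 -> 125
  38 -> 304 -> 608 -> 611 -> 611
  -26 -> -208 -> -416 -> -413 -> 413
  -45 -> -360 -> -720 -> -717 -> 717
  -37 -> -296 -> -592 -> -589 -> 589
  20 -> 160 -> 320 -> 323 -> 323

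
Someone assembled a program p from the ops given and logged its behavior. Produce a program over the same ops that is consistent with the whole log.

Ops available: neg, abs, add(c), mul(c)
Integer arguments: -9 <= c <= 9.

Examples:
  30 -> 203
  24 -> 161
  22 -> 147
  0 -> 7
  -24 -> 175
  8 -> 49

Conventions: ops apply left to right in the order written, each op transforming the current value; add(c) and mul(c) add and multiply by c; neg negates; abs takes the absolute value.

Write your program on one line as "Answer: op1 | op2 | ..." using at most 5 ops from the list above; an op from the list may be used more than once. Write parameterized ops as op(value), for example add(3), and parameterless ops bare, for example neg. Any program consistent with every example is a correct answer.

mul(-7) | add(-2) | add(9) | abs

Check, running the answer program on each example:
  30 -> -210 -> -212 -> -203 -> 203
  24 -> -168 -> -170 -> -161 -> 161
  22 -> -154 -> -156 -> -147 -> 147
  0 -> 0 -> -2 -> 7 -> 7
  -24 -> 168 -> 166 -> 175 -> 175
  8 -> -56 -> -58 -> -49 -> 49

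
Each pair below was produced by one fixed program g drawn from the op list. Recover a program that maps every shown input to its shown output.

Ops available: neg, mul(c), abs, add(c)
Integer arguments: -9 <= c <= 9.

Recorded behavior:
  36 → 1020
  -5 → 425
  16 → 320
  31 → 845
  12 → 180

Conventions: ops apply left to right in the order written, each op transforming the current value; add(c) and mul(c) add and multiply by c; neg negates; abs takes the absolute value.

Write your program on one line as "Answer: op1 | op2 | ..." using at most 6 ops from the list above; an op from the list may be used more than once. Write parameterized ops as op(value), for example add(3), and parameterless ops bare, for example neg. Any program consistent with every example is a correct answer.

add(-7) | mul(-7) | abs | mul(-5) | add(-5) | mul(-1)

Check, running the answer program on each example:
  36 -> 29 -> -203 -> 203 -> -1015 -> -1020 -> 1020
  -5 -> -12 -> 84 -> 84 -> -420 -> -425 -> 425
  16 -> 9 -> -63 -> 63 -> -315 -> -320 -> 320
  31 -> 24 -> -168 -> 168 -> -840 -> -845 -> 845
  12 -> 5 -> -35 -> 35 -> -175 -> -180 -> 180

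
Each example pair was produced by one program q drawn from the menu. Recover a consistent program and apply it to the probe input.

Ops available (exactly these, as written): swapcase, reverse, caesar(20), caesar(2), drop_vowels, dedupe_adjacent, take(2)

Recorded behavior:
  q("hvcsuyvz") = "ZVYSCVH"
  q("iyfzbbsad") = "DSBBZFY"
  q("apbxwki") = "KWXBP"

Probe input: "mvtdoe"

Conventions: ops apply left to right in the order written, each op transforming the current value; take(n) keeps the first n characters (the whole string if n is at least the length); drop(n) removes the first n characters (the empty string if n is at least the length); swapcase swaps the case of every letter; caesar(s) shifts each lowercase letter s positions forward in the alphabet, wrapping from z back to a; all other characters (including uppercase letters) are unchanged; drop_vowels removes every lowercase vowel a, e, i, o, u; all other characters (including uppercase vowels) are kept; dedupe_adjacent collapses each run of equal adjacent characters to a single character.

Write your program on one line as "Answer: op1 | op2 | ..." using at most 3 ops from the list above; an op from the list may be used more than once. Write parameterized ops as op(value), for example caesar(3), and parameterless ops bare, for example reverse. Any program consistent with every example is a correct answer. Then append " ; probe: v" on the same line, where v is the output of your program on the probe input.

drop_vowels | reverse | swapcase ; probe: "DTVM"

Check, running the answer program on each example:
  "hvcsuyvz" -> "hvcsyvz" -> "zvyscvh" -> "ZVYSCVH"
  "iyfzbbsad" -> "yfzbbsd" -> "dsbbzfy" -> "DSBBZFY"
  "apbxwki" -> "pbxwk" -> "kwxbp" -> "KWXBP"
  probe: "mvtdoe" -> "mvtd" -> "dtvm" -> "DTVM"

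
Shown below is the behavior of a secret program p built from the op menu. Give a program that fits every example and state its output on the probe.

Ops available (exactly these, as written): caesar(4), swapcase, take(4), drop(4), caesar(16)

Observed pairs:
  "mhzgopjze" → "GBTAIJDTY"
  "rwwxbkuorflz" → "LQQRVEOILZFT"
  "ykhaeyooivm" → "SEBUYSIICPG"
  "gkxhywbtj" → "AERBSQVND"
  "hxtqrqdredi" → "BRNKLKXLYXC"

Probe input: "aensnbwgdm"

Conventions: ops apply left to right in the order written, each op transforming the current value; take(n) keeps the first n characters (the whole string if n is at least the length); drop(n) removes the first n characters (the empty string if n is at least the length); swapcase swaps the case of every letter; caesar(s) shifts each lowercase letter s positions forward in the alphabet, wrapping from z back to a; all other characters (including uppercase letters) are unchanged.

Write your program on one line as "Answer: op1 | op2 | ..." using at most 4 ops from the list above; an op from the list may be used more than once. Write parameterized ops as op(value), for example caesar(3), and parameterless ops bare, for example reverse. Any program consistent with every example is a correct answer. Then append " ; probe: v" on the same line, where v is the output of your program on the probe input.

caesar(4) | caesar(16) | swapcase ; probe: "UYHMHVQAXG"

Check, running the answer program on each example:
  "mhzgopjze" -> "qldkstndi" -> "gbtaijdty" -> "GBTAIJDTY"
  "rwwxbkuorflz" -> "vaabfoysvjpd" -> "lqqrveoilzft" -> "LQQRVEOILZFT"
  "ykhaeyooivm" -> "coleicssmzq" -> "sebuysiicpg" -> "SEBUYSIICPG"
  "gkxhywbtj" -> "koblcafxn" -> "aerbsqvnd" -> "AERBSQVND"
  "hxtqrqdredi" -> "lbxuvuhvihm" -> "brnklkxlyxc" -> "BRNKLKXLYXC"
  probe: "aensnbwgdm" -> "eirwrfakhq" -> "uyhmhvqaxg" -> "UYHMHVQAXG"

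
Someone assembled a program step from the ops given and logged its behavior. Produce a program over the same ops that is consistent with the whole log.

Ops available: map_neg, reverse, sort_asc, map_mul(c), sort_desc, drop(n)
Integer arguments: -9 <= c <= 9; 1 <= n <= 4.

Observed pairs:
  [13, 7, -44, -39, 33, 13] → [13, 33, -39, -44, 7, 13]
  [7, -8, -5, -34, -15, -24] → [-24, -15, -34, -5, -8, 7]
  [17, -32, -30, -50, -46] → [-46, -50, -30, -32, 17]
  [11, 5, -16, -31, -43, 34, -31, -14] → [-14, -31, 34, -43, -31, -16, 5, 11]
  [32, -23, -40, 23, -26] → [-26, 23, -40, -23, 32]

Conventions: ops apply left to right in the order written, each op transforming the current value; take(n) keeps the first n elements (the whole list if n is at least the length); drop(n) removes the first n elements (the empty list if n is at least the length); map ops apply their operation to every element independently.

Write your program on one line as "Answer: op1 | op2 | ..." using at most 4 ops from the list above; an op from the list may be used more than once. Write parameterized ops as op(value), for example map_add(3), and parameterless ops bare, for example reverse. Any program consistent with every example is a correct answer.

map_neg | reverse | map_neg

Check, running the answer program on each example:
  [13, 7, -44, -39, 33, 13] -> [-13, -7, 44, 39, -33, -13] -> [-13, -33, 39, 44, -7, -13] -> [13, 33, -39, -44, 7, 13]
  [7, -8, -5, -34, -15, -24] -> [-7, 8, 5, 34, 15, 24] -> [24, 15, 34, 5, 8, -7] -> [-24, -15, -34, -5, -8, 7]
  [17, -32, -30, -50, -46] -> [-17, 32, 30, 50, 46] -> [46, 50, 30, 32, -17] -> [-46, -50, -30, -32, 17]
  [11, 5, -16, -31, -43, 34, -31, -14] -> [-11, -5, 16, 31, 43, -34, 31, 14] -> [14, 31, -34, 43, 31, 16, -5, -11] -> [-14, -31, 34, -43, -31, -16, 5, 11]
  [32, -23, -40, 23, -26] -> [-32, 23, 40, -23, 26] -> [26, -23, 40, 23, -32] -> [-26, 23, -40, -23, 32]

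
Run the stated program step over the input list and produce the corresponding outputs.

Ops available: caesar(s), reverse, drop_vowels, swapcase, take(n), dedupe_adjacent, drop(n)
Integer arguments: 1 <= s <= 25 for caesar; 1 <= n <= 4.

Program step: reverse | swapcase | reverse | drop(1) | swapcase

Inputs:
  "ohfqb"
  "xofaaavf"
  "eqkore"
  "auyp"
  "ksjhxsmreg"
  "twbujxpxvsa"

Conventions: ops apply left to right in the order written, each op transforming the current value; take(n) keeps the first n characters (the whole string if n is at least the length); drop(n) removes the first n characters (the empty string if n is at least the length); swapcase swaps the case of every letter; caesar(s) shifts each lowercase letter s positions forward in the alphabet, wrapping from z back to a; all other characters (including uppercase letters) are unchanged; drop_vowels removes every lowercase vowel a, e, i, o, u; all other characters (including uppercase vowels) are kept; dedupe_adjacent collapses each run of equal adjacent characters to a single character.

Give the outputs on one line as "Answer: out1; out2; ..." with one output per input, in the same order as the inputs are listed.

Execution, op by op:
  "ohfqb" -> "bqfho" -> "BQFHO" -> "OHFQB" -> "HFQB" -> "hfqb"
  "xofaaavf" -> "fvaaafox" -> "FVAAAFOX" -> "XOFAAAVF" -> "OFAAAVF" -> "ofaaavf"
  "eqkore" -> "erokqe" -> "EROKQE" -> "EQKORE" -> "QKORE" -> "qkore"
  "auyp" -> "pyua" -> "PYUA" -> "AUYP" -> "UYP" -> "uyp"
  "ksjhxsmreg" -> "germsxhjsk" -> "GERMSXHJSK" -> "KSJHXSMREG" -> "SJHXSMREG" -> "sjhxsmreg"
  "twbujxpxvsa" -> "asvxpxjubwt" -> "ASVXPXJUBWT" -> "TWBUJXPXVSA" -> "WBUJXPXVSA" -> "wbujxpxvsa"

"hfqb"; "ofaaavf"; "qkore"; "uyp"; "sjhxsmreg"; "wbujxpxvsa"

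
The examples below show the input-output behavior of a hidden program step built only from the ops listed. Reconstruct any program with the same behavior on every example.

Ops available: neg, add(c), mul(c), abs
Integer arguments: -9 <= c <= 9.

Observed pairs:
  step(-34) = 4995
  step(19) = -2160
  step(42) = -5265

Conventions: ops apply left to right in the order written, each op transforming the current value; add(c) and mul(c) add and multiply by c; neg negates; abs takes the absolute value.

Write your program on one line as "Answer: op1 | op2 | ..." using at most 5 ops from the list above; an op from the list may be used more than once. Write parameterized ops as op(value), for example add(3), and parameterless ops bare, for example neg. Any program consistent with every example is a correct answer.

add(-3) | mul(-3) | neg | mul(9) | mul(-5)

Check, running the answer program on each example:
  -34 -> -37 -> 111 -> -111 -> -999 -> 4995
  19 -> 16 -> -48 -> 48 -> 432 -> -2160
  42 -> 39 -> -117 -> 117 -> 1053 -> -5265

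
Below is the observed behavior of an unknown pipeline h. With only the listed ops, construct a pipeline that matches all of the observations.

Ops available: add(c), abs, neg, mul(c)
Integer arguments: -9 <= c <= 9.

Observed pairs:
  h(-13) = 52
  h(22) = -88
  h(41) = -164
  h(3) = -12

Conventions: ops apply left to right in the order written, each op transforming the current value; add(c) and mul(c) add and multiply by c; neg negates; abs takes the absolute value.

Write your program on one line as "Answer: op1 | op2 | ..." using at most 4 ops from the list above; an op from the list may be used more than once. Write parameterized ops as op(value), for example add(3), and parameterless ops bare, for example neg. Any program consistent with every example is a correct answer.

mul(-2) | neg | mul(2) | neg

Check, running the answer program on each example:
  -13 -> 26 -> -26 -> -52 -> 52
  22 -> -44 -> 44 -> 88 -> -88
  41 -> -82 -> 82 -> 164 -> -164
  3 -> -6 -> 6 -> 12 -> -12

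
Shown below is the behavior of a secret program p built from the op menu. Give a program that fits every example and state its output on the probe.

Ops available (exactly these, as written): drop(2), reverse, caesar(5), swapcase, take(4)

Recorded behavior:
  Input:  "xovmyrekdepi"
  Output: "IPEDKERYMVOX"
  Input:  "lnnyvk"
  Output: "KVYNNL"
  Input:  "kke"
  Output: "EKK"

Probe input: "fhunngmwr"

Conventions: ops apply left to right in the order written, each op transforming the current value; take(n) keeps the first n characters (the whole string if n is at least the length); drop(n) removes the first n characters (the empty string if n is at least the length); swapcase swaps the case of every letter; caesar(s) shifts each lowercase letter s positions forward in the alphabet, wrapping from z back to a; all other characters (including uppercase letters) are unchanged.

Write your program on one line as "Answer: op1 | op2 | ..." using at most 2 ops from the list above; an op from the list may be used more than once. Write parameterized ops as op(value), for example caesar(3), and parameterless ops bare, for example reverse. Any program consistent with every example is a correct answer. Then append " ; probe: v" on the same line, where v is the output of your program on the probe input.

swapcase | reverse ; probe: "RWMGNNUHF"

Check, running the answer program on each example:
  "xovmyrekdepi" -> "XOVMYREKDEPI" -> "IPEDKERYMVOX"
  "lnnyvk" -> "LNNYVK" -> "KVYNNL"
  "kke" -> "KKE" -> "EKK"
  probe: "fhunngmwr" -> "FHUNNGMWR" -> "RWMGNNUHF"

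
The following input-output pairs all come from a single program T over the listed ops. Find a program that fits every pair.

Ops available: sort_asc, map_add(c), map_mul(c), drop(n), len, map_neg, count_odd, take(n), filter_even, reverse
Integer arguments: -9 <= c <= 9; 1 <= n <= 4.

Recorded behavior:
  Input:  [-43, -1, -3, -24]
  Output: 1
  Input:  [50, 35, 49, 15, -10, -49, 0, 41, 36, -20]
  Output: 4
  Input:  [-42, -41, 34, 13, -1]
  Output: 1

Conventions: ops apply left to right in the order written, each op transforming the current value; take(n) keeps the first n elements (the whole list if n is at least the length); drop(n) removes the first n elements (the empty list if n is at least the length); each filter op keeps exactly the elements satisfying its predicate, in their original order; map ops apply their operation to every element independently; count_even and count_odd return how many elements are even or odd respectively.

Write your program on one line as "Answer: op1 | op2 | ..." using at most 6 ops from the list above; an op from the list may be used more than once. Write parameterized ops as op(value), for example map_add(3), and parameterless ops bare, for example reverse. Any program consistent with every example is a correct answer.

map_mul(-1) | reverse | map_neg | sort_asc | drop(3) | count_odd

Check, running the answer program on each example:
  [-43, -1, -3, -24] -> [43, 1, 3, 24] -> [24, 3, 1, 43] -> [-24, -3, -1, -43] -> [-43, -24, -3, -1] -> [-1] -> 1
  [50, 35, 49, 15, -10, -49, 0, 41, 36, -20] -> [-50, -35, -49, -15, 10, 49, 0, -41, -36, 20] -> [20, -36, -41, 0, 49, 10, -15, -49, -35, -50] -> [-20, 36, 41, 0, -49, -10, 15, 49, 35, 50] -> [-49, -20, -10, 0, 15, 35, 36, 41, 49, 50] -> [0, 15, 35, 36, 41, 49, 50] -> 4
  [-42, -41, 34, 13, -1] -> [42, 41, -34, -13, 1] -> [1, -13, -34, 41, 42] -> [-1, 13, 34, -41, -42] -> [-42, -41, -1, 13, 34] -> [13, 34] -> 1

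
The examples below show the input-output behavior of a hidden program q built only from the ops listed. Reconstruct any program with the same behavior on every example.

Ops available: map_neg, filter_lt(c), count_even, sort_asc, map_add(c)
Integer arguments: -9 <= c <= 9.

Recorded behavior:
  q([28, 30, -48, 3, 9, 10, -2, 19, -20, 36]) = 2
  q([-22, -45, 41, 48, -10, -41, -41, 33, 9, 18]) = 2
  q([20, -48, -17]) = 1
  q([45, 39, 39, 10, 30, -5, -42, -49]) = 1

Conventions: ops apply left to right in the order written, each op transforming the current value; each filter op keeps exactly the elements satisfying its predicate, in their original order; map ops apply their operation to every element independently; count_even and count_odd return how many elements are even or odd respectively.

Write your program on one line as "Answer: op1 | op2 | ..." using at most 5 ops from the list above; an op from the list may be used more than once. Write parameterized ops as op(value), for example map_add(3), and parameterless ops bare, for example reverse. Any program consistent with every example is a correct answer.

filter_lt(-1) | filter_lt(-5) | map_add(6) | count_even

Check, running the answer program on each example:
  [28, 30, -48, 3, 9, 10, -2, 19, -20, 36] -> [-48, -2, -20] -> [-48, -20] -> [-42, -14] -> 2
  [-22, -45, 41, 48, -10, -41, -41, 33, 9, 18] -> [-22, -45, -10, -41, -41] -> [-22, -45, -10, -41, -41] -> [-16, -39, -4, -35, -35] -> 2
  [20, -48, -17] -> [-48, -17] -> [-48, -17] -> [-42, -11] -> 1
  [45, 39, 39, 10, 30, -5, -42, -49] -> [-5, -42, -49] -> [-42, -49] -> [-36, -43] -> 1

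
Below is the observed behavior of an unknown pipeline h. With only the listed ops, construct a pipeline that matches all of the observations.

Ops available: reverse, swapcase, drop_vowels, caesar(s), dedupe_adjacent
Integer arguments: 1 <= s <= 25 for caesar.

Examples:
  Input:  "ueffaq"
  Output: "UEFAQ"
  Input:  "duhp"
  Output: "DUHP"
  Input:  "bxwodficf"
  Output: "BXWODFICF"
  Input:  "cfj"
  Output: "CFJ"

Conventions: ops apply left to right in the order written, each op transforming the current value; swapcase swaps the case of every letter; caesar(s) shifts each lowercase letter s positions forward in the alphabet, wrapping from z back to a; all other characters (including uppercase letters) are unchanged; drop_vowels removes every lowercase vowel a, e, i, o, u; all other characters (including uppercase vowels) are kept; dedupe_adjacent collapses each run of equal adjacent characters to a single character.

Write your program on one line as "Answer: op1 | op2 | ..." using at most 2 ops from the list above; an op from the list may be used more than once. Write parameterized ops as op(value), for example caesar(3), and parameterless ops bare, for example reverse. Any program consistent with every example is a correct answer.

swapcase | dedupe_adjacent

Check, running the answer program on each example:
  "ueffaq" -> "UEFFAQ" -> "UEFAQ"
  "duhp" -> "DUHP" -> "DUHP"
  "bxwodficf" -> "BXWODFICF" -> "BXWODFICF"
  "cfj" -> "CFJ" -> "CFJ"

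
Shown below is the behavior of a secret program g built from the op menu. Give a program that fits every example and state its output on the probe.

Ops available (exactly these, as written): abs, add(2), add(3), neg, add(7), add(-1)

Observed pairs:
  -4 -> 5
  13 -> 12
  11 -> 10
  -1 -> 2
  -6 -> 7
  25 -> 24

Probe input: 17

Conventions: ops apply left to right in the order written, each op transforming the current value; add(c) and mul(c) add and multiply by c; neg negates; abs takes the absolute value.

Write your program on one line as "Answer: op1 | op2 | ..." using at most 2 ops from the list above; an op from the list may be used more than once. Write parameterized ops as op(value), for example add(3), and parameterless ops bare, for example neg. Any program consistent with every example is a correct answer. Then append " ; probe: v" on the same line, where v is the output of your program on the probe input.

add(-1) | abs ; probe: 16

Check, running the answer program on each example:
  -4 -> -5 -> 5
  13 -> 12 -> 12
  11 -> 10 -> 10
  -1 -> -2 -> 2
  -6 -> -7 -> 7
  25 -> 24 -> 24
  probe: 17 -> 16 -> 16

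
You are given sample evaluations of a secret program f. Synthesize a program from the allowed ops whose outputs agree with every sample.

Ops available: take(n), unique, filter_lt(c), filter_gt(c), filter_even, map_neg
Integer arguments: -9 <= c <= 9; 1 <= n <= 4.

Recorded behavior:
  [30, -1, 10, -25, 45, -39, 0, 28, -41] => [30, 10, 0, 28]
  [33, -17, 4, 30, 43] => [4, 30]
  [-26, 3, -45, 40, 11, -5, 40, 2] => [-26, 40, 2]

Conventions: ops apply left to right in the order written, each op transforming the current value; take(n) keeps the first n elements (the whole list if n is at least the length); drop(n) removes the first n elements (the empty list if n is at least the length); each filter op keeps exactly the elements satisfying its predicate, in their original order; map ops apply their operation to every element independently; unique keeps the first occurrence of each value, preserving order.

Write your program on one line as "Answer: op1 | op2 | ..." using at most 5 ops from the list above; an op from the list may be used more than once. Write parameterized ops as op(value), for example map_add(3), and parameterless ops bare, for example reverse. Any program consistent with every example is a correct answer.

map_neg | unique | map_neg | filter_even

Check, running the answer program on each example:
  [30, -1, 10, -25, 45, -39, 0, 28, -41] -> [-30, 1, -10, 25, -45, 39, 0, -28, 41] -> [-30, 1, -10, 25, -45, 39, 0, -28, 41] -> [30, -1, 10, -25, 45, -39, 0, 28, -41] -> [30, 10, 0, 28]
  [33, -17, 4, 30, 43] -> [-33, 17, -4, -30, -43] -> [-33, 17, -4, -30, -43] -> [33, -17, 4, 30, 43] -> [4, 30]
  [-26, 3, -45, 40, 11, -5, 40, 2] -> [26, -3, 45, -40, -11, 5, -40, -2] -> [26, -3, 45, -40, -11, 5, -2] -> [-26, 3, -45, 40, 11, -5, 2] -> [-26, 40, 2]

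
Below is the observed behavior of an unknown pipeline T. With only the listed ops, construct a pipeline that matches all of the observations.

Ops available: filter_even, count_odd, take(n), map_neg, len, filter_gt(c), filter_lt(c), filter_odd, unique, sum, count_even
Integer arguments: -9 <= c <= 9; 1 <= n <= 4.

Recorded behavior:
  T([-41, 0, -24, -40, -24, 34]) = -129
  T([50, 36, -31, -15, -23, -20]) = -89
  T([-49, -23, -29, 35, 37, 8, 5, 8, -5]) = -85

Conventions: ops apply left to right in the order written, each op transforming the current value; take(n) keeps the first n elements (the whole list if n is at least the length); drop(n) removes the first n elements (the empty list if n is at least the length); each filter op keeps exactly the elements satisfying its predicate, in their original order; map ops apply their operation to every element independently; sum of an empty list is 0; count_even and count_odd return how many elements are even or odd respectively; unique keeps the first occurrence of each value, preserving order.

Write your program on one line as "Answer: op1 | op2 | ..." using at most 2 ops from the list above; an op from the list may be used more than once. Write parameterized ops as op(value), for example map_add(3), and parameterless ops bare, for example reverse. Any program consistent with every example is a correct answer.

filter_lt(9) | sum

Check, running the answer program on each example:
  [-41, 0, -24, -40, -24, 34] -> [-41, 0, -24, -40, -24] -> -129
  [50, 36, -31, -15, -23, -20] -> [-31, -15, -23, -20] -> -89
  [-49, -23, -29, 35, 37, 8, 5, 8, -5] -> [-49, -23, -29, 8, 5, 8, -5] -> -85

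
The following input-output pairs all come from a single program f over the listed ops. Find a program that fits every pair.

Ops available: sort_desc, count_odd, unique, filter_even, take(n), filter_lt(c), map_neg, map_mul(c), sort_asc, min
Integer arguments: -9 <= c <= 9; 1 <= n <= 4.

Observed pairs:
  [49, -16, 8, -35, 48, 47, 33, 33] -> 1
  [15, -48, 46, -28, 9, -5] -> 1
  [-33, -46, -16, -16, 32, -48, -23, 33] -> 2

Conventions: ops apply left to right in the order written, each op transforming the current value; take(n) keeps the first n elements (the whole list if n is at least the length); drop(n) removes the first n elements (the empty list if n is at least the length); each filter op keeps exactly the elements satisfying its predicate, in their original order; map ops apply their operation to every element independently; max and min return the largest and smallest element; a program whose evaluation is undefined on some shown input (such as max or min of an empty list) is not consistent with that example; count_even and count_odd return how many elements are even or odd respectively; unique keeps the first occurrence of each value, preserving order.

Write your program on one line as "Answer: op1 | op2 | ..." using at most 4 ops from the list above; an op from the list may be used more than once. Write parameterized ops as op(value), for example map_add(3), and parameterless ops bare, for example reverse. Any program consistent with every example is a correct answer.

sort_desc | filter_lt(0) | unique | count_odd

Check, running the answer program on each example:
  [49, -16, 8, -35, 48, 47, 33, 33] -> [49, 48, 47, 33, 33, 8, -16, -35] -> [-16, -35] -> [-16, -35] -> 1
  [15, -48, 46, -28, 9, -5] -> [46, 15, 9, -5, -28, -48] -> [-5, -28, -48] -> [-5, -28, -48] -> 1
  [-33, -46, -16, -16, 32, -48, -23, 33] -> [33, 32, -16, -16, -23, -33, -46, -48] -> [-16, -16, -23, -33, -46, -48] -> [-16, -23, -33, -46, -48] -> 2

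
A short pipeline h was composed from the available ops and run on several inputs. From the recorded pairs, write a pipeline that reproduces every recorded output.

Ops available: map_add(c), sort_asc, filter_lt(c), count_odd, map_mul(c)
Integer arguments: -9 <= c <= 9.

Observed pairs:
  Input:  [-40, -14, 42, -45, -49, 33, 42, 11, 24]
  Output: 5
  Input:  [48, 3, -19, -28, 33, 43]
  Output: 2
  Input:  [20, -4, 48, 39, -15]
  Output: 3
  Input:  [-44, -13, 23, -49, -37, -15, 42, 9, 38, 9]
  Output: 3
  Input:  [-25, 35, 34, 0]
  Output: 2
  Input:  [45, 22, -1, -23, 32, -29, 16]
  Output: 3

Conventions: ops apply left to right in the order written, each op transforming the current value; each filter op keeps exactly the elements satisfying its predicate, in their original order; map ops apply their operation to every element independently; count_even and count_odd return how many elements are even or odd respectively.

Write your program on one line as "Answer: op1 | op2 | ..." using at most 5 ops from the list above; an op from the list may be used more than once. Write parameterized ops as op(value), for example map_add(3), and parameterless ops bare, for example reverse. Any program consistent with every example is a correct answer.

sort_asc | map_add(-4) | map_add(7) | map_mul(9) | count_odd

Check, running the answer program on each example:
  [-40, -14, 42, -45, -49, 33, 42, 11, 24] -> [-49, -45, -40, -14, 11, 24, 33, 42, 42] -> [-53, -49, -44, -18, 7, 20, 29, 38, 38] -> [-46, -42, -37, -11, 14, 27, 36, 45, 45] -> [-414, -378, -333, -99, 126, 243, 324, 405, 405] -> 5
  [48, 3, -19, -28, 33, 43] -> [-28, -19, 3, 33, 43, 48] -> [-32, -23, -1, 29, 39, 44] -> [-25, -16, 6, 36, 46, 51] -> [-225, -144, 54, 324, 414, 459] -> 2
  [20, -4, 48, 39, -15] -> [-15, -4, 20, 39, 48] -> [-19, -8, 16, 35, 44] -> [-12, -1, 23, 42, 51] -> [-108, -9, 207, 378, 459] -> 3
  [-44, -13, 23, -49, -37, -15, 42, 9, 38, 9] -> [-49, -44, -37, -15, -13, 9, 9, 23, 38, 42] -> [-53, -48, -41, -19, -17, 5, 5, 19, 34, 38] -> [-46, -41, -34, -12, -10, 12, 12, 26, 41, 45] -> [-414, -369, -306, -108, -90, 108, 108, 234, 369, 405] -> 3
  [-25, 35, 34, 0] -> [-25, 0, 34, 35] -> [-29, -4, 30, 31] -> [-22, 3, 37, 38] -> [-198, 27, 333, 342] -> 2
  [45, 22, -1, -23, 32, -29, 16] -> [-29, -23, -1, 16, 22, 32, 45] -> [-33, -27, -5, 12, 18, 28, 41] -> [-26, -20, 2, 19, 25, 35, 48] -> [-234, -180, 18, 171, 225, 315, 432] -> 3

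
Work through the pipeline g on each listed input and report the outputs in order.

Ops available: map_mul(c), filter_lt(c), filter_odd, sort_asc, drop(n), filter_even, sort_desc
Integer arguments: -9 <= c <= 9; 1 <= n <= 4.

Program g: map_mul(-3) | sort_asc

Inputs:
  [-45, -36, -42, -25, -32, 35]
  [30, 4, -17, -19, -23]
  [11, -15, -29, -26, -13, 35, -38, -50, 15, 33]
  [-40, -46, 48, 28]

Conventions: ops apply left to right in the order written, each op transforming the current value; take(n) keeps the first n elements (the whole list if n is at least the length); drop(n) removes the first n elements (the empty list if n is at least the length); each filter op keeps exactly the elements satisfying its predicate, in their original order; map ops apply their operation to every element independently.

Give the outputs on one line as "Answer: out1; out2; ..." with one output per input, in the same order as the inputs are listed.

Execution, op by op:
  [-45, -36, -42, -25, -32, 35] -> [135, 108, 126, 75, 96, -105] -> [-105, 75, 96, 108, 126, 135]
  [30, 4, -17, -19, -23] -> [-90, -12, 51, 57, 69] -> [-90, -12, 51, 57, 69]
  [11, -15, -29, -26, -13, 35, -38, -50, 15, 33] -> [-33, 45, 87, 78, 39, -105, 114, 150, -45, -99] -> [-105, -99, -45, -33, 39, 45, 78, 87, 114, 150]
  [-40, -46, 48, 28] -> [120, 138, -144, -84] -> [-144, -84, 120, 138]

[-105, 75, 96, 108, 126, 135]; [-90, -12, 51, 57, 69]; [-105, -99, -45, -33, 39, 45, 78, 87, 114, 150]; [-144, -84, 120, 138]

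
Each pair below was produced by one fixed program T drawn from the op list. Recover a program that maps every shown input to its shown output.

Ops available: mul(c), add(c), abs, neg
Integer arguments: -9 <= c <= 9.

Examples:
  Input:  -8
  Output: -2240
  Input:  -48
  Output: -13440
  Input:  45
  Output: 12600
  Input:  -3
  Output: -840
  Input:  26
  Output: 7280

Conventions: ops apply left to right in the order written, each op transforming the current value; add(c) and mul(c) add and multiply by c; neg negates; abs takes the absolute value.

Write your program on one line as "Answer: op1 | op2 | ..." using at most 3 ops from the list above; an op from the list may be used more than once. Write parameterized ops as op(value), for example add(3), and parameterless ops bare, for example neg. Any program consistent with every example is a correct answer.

mul(5) | mul(8) | mul(7)

Check, running the answer program on each example:
  -8 -> -40 -> -320 -> -2240
  -48 -> -240 -> -1920 -> -13440
  45 -> 225 -> 1800 -> 12600
  -3 -> -15 -> -120 -> -840
  26 -> 130 -> 1040 -> 7280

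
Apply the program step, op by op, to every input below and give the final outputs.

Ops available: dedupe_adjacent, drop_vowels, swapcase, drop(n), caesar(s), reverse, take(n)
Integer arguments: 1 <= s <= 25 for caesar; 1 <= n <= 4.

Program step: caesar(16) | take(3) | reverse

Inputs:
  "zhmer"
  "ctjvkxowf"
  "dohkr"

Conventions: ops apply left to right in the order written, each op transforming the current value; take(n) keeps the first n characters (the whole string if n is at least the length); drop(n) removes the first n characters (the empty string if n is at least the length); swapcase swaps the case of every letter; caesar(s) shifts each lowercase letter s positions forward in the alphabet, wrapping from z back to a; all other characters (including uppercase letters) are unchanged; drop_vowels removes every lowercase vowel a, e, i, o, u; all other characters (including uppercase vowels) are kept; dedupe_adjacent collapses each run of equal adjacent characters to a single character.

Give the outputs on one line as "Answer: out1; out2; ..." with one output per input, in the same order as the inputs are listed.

"cxp"; "zjs"; "xet"

Execution, op by op:
  "zhmer" -> "pxcuh" -> "pxc" -> "cxp"
  "ctjvkxowf" -> "sjzlanemv" -> "sjz" -> "zjs"
  "dohkr" -> "texah" -> "tex" -> "xet"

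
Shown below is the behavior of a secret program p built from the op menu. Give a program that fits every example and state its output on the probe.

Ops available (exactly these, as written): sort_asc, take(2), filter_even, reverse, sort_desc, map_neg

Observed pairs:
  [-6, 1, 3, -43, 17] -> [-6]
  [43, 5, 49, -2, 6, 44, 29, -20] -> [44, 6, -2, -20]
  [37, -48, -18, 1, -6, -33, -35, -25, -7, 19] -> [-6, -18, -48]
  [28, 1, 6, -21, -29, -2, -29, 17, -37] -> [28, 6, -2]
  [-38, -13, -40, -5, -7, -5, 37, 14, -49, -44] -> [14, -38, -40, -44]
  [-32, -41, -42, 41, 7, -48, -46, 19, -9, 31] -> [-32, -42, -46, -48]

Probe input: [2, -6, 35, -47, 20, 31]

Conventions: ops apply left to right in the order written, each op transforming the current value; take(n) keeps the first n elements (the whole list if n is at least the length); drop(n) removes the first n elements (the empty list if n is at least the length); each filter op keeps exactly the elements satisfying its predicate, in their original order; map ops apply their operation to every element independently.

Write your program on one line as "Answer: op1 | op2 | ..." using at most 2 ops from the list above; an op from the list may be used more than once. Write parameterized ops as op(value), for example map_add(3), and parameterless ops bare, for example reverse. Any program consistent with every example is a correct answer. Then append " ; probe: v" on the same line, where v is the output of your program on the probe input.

filter_even | sort_desc ; probe: [20, 2, -6]

Check, running the answer program on each example:
  [-6, 1, 3, -43, 17] -> [-6] -> [-6]
  [43, 5, 49, -2, 6, 44, 29, -20] -> [-2, 6, 44, -20] -> [44, 6, -2, -20]
  [37, -48, -18, 1, -6, -33, -35, -25, -7, 19] -> [-48, -18, -6] -> [-6, -18, -48]
  [28, 1, 6, -21, -29, -2, -29, 17, -37] -> [28, 6, -2] -> [28, 6, -2]
  [-38, -13, -40, -5, -7, -5, 37, 14, -49, -44] -> [-38, -40, 14, -44] -> [14, -38, -40, -44]
  [-32, -41, -42, 41, 7, -48, -46, 19, -9, 31] -> [-32, -42, -48, -46] -> [-32, -42, -46, -48]
  probe: [2, -6, 35, -47, 20, 31] -> [2, -6, 20] -> [20, 2, -6]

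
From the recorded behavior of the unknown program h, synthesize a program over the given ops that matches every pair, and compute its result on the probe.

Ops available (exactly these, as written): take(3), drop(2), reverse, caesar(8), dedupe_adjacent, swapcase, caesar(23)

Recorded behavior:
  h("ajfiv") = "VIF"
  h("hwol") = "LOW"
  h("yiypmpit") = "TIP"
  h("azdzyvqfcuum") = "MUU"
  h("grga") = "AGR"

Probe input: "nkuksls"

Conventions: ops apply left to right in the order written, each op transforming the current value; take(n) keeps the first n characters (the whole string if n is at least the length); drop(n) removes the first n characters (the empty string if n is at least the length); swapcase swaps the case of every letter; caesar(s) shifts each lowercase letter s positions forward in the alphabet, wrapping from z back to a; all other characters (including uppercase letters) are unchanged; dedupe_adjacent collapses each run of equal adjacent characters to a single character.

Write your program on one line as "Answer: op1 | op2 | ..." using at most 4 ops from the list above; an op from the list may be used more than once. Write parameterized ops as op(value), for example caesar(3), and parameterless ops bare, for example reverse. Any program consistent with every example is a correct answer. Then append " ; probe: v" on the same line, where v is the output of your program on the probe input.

reverse | take(3) | swapcase ; probe: "SLS"

Check, running the answer program on each example:
  "ajfiv" -> "vifja" -> "vif" -> "VIF"
  "hwol" -> "lowh" -> "low" -> "LOW"
  "yiypmpit" -> "tipmpyiy" -> "tip" -> "TIP"
  "azdzyvqfcuum" -> "muucfqvyzdza" -> "muu" -> "MUU"
  "grga" -> "agrg" -> "agr" -> "AGR"
  probe: "nkuksls" -> "slskukn" -> "sls" -> "SLS"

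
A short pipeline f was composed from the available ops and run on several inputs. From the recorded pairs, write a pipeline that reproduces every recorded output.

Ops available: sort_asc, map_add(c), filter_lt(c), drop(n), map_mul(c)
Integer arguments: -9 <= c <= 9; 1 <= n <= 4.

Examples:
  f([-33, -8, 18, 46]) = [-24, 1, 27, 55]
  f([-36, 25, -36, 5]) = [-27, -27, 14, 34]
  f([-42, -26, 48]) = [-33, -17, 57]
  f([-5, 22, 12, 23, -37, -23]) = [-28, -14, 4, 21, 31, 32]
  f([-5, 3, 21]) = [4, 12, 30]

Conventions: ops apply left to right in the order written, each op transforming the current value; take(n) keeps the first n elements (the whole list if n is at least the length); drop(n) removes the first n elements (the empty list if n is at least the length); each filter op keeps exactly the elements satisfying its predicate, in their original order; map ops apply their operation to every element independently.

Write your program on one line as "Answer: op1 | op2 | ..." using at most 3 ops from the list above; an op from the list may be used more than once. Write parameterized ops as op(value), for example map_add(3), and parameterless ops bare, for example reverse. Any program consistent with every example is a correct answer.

map_add(2) | sort_asc | map_add(7)

Check, running the answer program on each example:
  [-33, -8, 18, 46] -> [-31, -6, 20, 48] -> [-31, -6, 20, 48] -> [-24, 1, 27, 55]
  [-36, 25, -36, 5] -> [-34, 27, -34, 7] -> [-34, -34, 7, 27] -> [-27, -27, 14, 34]
  [-42, -26, 48] -> [-40, -24, 50] -> [-40, -24, 50] -> [-33, -17, 57]
  [-5, 22, 12, 23, -37, -23] -> [-3, 24, 14, 25, -35, -21] -> [-35, -21, -3, 14, 24, 25] -> [-28, -14, 4, 21, 31, 32]
  [-5, 3, 21] -> [-3, 5, 23] -> [-3, 5, 23] -> [4, 12, 30]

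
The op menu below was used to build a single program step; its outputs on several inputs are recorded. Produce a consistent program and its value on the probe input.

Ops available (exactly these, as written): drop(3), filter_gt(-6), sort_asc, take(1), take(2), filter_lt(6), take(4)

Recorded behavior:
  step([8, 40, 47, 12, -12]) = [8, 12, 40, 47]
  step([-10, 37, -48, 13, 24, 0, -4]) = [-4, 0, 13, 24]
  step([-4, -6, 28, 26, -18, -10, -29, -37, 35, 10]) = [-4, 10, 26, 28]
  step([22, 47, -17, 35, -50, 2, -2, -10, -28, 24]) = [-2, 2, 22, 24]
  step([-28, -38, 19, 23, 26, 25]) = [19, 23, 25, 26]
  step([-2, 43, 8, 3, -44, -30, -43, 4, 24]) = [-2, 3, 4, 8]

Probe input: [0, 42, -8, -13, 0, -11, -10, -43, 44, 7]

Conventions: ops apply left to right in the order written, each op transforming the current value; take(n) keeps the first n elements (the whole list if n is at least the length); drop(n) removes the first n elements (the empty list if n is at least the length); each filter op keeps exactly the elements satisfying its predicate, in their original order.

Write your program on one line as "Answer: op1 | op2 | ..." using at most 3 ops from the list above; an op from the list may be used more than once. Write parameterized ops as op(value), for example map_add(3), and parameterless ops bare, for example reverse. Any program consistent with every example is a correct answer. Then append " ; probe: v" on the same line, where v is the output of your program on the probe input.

sort_asc | filter_gt(-6) | take(4) ; probe: [0, 0, 7, 42]

Check, running the answer program on each example:
  [8, 40, 47, 12, -12] -> [-12, 8, 12, 40, 47] -> [8, 12, 40, 47] -> [8, 12, 40, 47]
  [-10, 37, -48, 13, 24, 0, -4] -> [-48, -10, -4, 0, 13, 24, 37] -> [-4, 0, 13, 24, 37] -> [-4, 0, 13, 24]
  [-4, -6, 28, 26, -18, -10, -29, -37, 35, 10] -> [-37, -29, -18, -10, -6, -4, 10, 26, 28, 35] -> [-4, 10, 26, 28, 35] -> [-4, 10, 26, 28]
  [22, 47, -17, 35, -50, 2, -2, -10, -28, 24] -> [-50, -28, -17, -10, -2, 2, 22, 24, 35, 47] -> [-2, 2, 22, 24, 35, 47] -> [-2, 2, 22, 24]
  [-28, -38, 19, 23, 26, 25] -> [-38, -28, 19, 23, 25, 26] -> [19, 23, 25, 26] -> [19, 23, 25, 26]
  [-2, 43, 8, 3, -44, -30, -43, 4, 24] -> [-44, -43, -30, -2, 3, 4, 8, 24, 43] -> [-2, 3, 4, 8, 24, 43] -> [-2, 3, 4, 8]
  probe: [0, 42, -8, -13, 0, -11, -10, -43, 44, 7] -> [-43, -13, -11, -10, -8, 0, 0, 7, 42, 44] -> [0, 0, 7, 42, 44] -> [0, 0, 7, 42]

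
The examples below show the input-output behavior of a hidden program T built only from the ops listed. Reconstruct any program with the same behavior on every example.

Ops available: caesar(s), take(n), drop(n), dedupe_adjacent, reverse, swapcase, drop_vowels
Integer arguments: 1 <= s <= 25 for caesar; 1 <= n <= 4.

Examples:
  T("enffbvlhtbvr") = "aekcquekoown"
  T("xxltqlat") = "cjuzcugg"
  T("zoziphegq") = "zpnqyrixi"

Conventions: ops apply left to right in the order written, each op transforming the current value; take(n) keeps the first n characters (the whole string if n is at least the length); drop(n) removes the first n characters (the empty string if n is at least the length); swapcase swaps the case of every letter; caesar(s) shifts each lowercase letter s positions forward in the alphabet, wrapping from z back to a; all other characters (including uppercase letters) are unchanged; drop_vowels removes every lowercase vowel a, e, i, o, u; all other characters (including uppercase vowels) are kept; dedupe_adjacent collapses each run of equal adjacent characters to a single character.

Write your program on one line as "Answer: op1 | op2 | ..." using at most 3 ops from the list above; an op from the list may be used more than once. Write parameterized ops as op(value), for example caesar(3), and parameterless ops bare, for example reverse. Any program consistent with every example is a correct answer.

caesar(9) | reverse

Check, running the answer program on each example:
  "enffbvlhtbvr" -> "nwookeuqckea" -> "aekcquekoown"
  "xxltqlat" -> "gguczujc" -> "cjuzcugg"
  "zoziphegq" -> "ixiryqnpz" -> "zpnqyrixi"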